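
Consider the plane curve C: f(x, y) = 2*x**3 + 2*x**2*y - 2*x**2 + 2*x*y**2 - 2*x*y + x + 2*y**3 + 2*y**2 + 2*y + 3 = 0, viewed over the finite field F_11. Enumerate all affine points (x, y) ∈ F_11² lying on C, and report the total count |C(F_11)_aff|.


Affine F_11-points: {(1, 9), (2, 10), (3, 1), (4, 4), (5, 1), (5, 5), (5, 10), (6, 10), (9, 3), (10, 7)}; count = 10.

For each of the 121 pairs (x, y) ∈ F_11², evaluate f(x, y) mod 11. Record the zeros.
  x = 0: [0↦3, 1↦9, 2↦9, 3↦4, 4↦6, 5↦5, 6↦2, 7↦9, 8↦5, 9↦2, 10↦1]  zeros at y ∈ ∅
  x = 1: [0↦4, 1↦1, 2↦7, 3↦1, 4↦6, 5↦1, 6↦9, 7↦9, 8↦2, 9↦0, 10↦4]  zeros at y ∈ {9}
  x = 2: [0↦2, 1↦5, 2↦10, 3↦7, 4↦8, 5↦3, 6↦4, 7↦1, 8↦6, 9↦9, 10↦0]  zeros at y ∈ {10}
  x = 3: [0↦9, 1↦0, 2↦8, 3↦1, 4↦2, 5↦1, 6↦10, 7↦8, 8↦7, 9↦8, 10↦1]  zeros at y ∈ {1}
  x = 4: [0↦4, 1↦9, 2↦2, 3↦6, 4↦0, 5↦7, 6↦6, 7↦9, 8↦6, 9↦9, 10↦8]  zeros at y ∈ {4}
  x = 5: [0↦10, 1↦0, 2↦4, 3↦1, 4↦3, 5↦0, 6↦4, 7↦5, 8↦4, 9↦2, 10↦0]  zeros at y ∈ {1, 5, 10}
  x = 6: [0↦6, 1↦7, 2↦4, 3↦9, 4↦1, 5↦3, 6↦5, 7↦8, 8↦2, 9↦10, 10↦0]  zeros at y ∈ {10}
  x = 7: [0↦4, 1↦9, 2↦3, 3↦9, 4↦6, 5↦6, 6↦10, 7↦8, 8↦1, 9↦1, 10↦9]  zeros at y ∈ ∅
  x = 8: [0↦5, 1↦7, 2↦2, 3↦2, 4↦8, 5↦10, 6↦9, 7↦6, 8↦2, 9↦9, 10↦6]  zeros at y ∈ ∅
  x = 9: [0↦10, 1↦2, 2↦2, 3↦0, 4↦8, 5↦5, 6↦3, 7↦3, 8↦6, 9↦2, 10↦3]  zeros at y ∈ {3}
  x = 10: [0↦9, 1↦6, 2↦4, 3↦4, 4↦7, 5↦3, 6↦4, 7↦0, 8↦3, 9↦3, 10↦1]  zeros at y ∈ {7}
Collecting zeros: affine points = {(1, 9), (2, 10), (3, 1), (4, 4), (5, 1), (5, 5), (5, 10), (6, 10), (9, 3), (10, 7)}.
Total count |C(F_11)_aff| = 10.


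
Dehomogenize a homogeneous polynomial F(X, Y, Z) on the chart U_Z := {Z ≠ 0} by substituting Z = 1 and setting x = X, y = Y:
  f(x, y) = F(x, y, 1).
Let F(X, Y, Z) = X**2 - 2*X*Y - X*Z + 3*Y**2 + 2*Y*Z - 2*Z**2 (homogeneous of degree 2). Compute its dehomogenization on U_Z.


f(x, y) = x**2 - 2*x*y - x + 3*y**2 + 2*y - 2

On U_Z we set Z = 1. Each monomial c·X^i·Y^j·Z^k in F becomes c·x^i·y^j·1^k = c·x^i·y^j.
Substituting Z = 1: F(X, Y, 1) = x**2 - 2*x*y - x + 3*y**2 + 2*y - 2.
Note: deg(f) ≤ deg(F) = 2; strict inequality happens when F is divisible by Z (lost terms).


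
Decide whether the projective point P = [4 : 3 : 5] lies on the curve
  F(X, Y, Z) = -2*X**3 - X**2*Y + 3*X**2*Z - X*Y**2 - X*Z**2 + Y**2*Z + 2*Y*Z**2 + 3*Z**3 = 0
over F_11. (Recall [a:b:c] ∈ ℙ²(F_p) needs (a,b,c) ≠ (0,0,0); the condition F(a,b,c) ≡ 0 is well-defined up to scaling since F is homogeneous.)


F(4,3,5) ≡ 3 (mod 11); P is NOT on the curve.

Evaluate F(4, 3, 5) term-by-term (mod 11).
  -2*X**3 ↦ -2·64·1·1 = -128
  -X**2*Y ↦ -1·16·3·1 = -48
  3*X**2*Z ↦ 3·16·1·5 = 240
  -X*Y**2 ↦ -1·4·9·1 = -36
  -X*Z**2 ↦ -1·4·1·25 = -100
  Y**2*Z ↦ 1·1·9·5 = 45
  2*Y*Z**2 ↦ 2·1·3·25 = 150
  3*Z**3 ↦ 3·1·1·125 = 375
Sum: F(4, 3, 5) = (-128) + (-48) + (240) + (-36) + (-100) + (45) + (150) + (375) = 498.
Reducing mod 11: 498 ≡ 3 (mod 11).
Since F(a, b, c) ≡ 3 ≠ 0 (mod 11), P does NOT lie on the curve.


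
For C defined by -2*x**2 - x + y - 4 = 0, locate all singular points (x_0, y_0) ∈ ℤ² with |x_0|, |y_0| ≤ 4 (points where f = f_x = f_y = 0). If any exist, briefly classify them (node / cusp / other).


No singular points in the scanned grid; C is smooth there.

Compute partial derivatives:
  f_x = -4*x - 1.
  f_y = 1.
f_y = 1 is a nonzero constant, so f_y never vanishes: no point (x, y) can satisfy f = f_x = f_y = 0. In particular no (x, y) ∈ {−4, ..., 4}² is singular; the curve is smooth.


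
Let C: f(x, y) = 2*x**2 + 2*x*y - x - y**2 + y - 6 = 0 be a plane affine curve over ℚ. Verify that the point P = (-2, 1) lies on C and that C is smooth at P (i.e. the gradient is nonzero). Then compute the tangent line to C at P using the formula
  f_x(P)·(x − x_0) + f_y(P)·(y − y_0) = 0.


Tangent line at P: -7*x - 5*y - 9 = 0.

Step 1: f(-2, 1) = 0, so P lies on C.
Step 2: partial derivatives
  f_x(x, y) = 4*x + 2*y - 1, f_y(x, y) = 2*x - 2*y + 1.
  f_x(P) = -7, f_y(P) = -5 (gradient nonzero, so P is smooth).
Step 3: tangent line at P: -7·(x − -2) + -5·(y − 1) = 0.
Expanding: -7*x - 5*y - 9 = 0.


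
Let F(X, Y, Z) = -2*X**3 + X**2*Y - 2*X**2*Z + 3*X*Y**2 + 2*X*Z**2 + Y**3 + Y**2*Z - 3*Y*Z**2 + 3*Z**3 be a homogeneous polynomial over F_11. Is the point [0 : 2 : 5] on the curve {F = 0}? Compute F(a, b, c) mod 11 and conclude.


F(0,2,5) ≡ 0 (mod 11); P is on the curve.

Evaluate F(0, 2, 5) term-by-term (mod 11).
  -2*X**3 ↦ -2·0·1·1 = 0
  X**2*Y ↦ 1·0·2·1 = 0
  -2*X**2*Z ↦ -2·0·1·5 = 0
  3*X*Y**2 ↦ 3·0·4·1 = 0
  2*X*Z**2 ↦ 2·0·1·25 = 0
  Y**3 ↦ 1·1·8·1 = 8
  Y**2*Z ↦ 1·1·4·5 = 20
  -3*Y*Z**2 ↦ -3·1·2·25 = -150
  3*Z**3 ↦ 3·1·1·125 = 375
Sum: F(0, 2, 5) = (0) + (0) + (0) + (0) + (0) + (8) + (20) + (-150) + (375) = 253.
Reducing mod 11: 253 ≡ 0 (mod 11).
Since F(a, b, c) ≡ 0 (mod 11), P lies on the curve.


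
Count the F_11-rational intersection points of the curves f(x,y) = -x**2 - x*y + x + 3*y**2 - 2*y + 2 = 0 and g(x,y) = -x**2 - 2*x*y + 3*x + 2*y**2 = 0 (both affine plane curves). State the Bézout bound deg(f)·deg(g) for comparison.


Common zeros: {(8, 9)}; count = 1; Bézout bound = 4.

deg(f) = 2, deg(g) = 2, so Bézout bound = 4.
Scan x ∈ F_11. For each x, list the y ∈ F_11 with f(x, y) ≡ 0 and those with g(x, y) ≡ 0 (mod 11); the common zeros in that column are the intersection.
  x = 0: f ≡ 0 at y ∈ ∅; g ≡ 0 at y ∈ {0}; common: ∅.
  x = 1: f ≡ 0 at y ∈ ∅; g ≡ 0 at y ∈ ∅; common: ∅.
  x = 2: f ≡ 0 at y ∈ {0, 5}; g ≡ 0 at y ∈ {1}; common: ∅.
  x = 3: f ≡ 0 at y ∈ ∅; g ≡ 0 at y ∈ {0, 3}; common: ∅.
  x = 4: f ≡ 0 at y ∈ ∅; g ≡ 0 at y ∈ ∅; common: ∅.
  x = 5: f ≡ 0 at y ∈ {1, 5}; g ≡ 0 at y ∈ {2, 3}; common: ∅.
  x = 6: f ≡ 0 at y ∈ {1, 9}; g ≡ 0 at y ∈ ∅; common: ∅.
  x = 7: f ≡ 0 at y ∈ {7}; g ≡ 0 at y ∈ ∅; common: ∅.
  x = 8: f ≡ 0 at y ∈ {9}; g ≡ 0 at y ∈ {9, 10}; common: {9}.
  x = 9: f ≡ 0 at y ∈ {4, 7}; g ≡ 0 at y ∈ ∅; common: ∅.
  x = 10: f ≡ 0 at y ∈ {0, 4}; g ≡ 0 at y ∈ {1, 9}; common: ∅.
Collecting: common zeros = {(8, 9)}, so the count is 1.
Comparison with the Bézout bound: 1 ≤ 4 = deg(f)·deg(g), as expected for curves with no common component (the affine F_11-count falls short of the bound because intersections may lie at infinity, over extension fields, or carry multiplicity).


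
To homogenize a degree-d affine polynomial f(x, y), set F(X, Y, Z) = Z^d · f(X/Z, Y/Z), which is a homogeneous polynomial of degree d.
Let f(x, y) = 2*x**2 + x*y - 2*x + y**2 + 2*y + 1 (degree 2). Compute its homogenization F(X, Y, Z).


F(X, Y, Z) = 2*X**2 + X*Y - 2*X*Z + Y**2 + 2*Y*Z + Z**2

deg(f) = 2.
Substitute x = X/Z, y = Y/Z into f, then multiply by Z^2.
  monomial 2·x^2·y^0 ↦ 2·X^2·Y^0·Z^0.
  monomial 1·x^1·y^1 ↦ 1·X^1·Y^1·Z^0.
  monomial -2·x^1·y^0 ↦ -2·X^1·Y^0·Z^1.
  monomial 1·x^0·y^2 ↦ 1·X^0·Y^2·Z^0.
  monomial 2·x^0·y^1 ↦ 2·X^0·Y^1·Z^1.
  monomial 1·x^0·y^0 ↦ 1·X^0·Y^0·Z^2.
Collecting: F(X, Y, Z) = 2*X**2 + X*Y - 2*X*Z + Y**2 + 2*Y*Z + Z**2.


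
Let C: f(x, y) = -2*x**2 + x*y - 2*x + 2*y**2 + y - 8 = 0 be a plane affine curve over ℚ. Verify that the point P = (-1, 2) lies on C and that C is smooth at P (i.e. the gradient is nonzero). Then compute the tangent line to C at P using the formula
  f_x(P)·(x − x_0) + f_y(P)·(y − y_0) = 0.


Tangent line at P: 4*x + 8*y - 12 = 0.

Step 1: f(-1, 2) = 0, so P lies on C.
Step 2: partial derivatives
  f_x(x, y) = -4*x + y - 2, f_y(x, y) = x + 4*y + 1.
  f_x(P) = 4, f_y(P) = 8 (gradient nonzero, so P is smooth).
Step 3: tangent line at P: 4·(x − -1) + 8·(y − 2) = 0.
Expanding: 4*x + 8*y - 12 = 0.


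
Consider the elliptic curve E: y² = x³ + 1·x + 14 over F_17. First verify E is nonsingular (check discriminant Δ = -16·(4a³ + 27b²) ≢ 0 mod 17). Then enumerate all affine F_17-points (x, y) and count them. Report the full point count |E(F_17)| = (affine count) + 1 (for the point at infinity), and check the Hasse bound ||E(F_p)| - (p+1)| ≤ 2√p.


Affine points = {(1, 4), (1, 13), (5, 5), (5, 12), (6, 7), (6, 10), (9, 2), (9, 15), (10, 2), (10, 15), (11, 8), (11, 9), (14, 1), (14, 16), (15, 2), (15, 15)}; affine count = 16; |E(F_17)| = 17.

Discriminant check: Δ ∝ 4a³ + 27b² = 4·1³ + 27·14² = 4·1 + 27·196 ≡ 9 (mod 17). Nonzero ⇒ E is nonsingular.
For each x ∈ F_17, compute rhs = x³ + 1·x + 14 mod 17, then count y ∈ F_17 with y² ≡ rhs.
  x = 0: rhs = 14, matching y values: none (0 points).
  x = 1: rhs = 16, matching y values: 4, 13 (2 points).
  x = 2: rhs = 7, matching y values: none (0 points).
  x = 3: rhs = 10, matching y values: none (0 points).
  x = 4: rhs = 14, matching y values: none (0 points).
  x = 5: rhs = 8, matching y values: 5, 12 (2 points).
  x = 6: rhs = 15, matching y values: 7, 10 (2 points).
  x = 7: rhs = 7, matching y values: none (0 points).
  x = 8: rhs = 7, matching y values: none (0 points).
  x = 9: rhs = 4, matching y values: 2, 15 (2 points).
  x = 10: rhs = 4, matching y values: 2, 15 (2 points).
  x = 11: rhs = 13, matching y values: 8, 9 (2 points).
  x = 12: rhs = 3, matching y values: none (0 points).
  x = 13: rhs = 14, matching y values: none (0 points).
  x = 14: rhs = 1, matching y values: 1, 16 (2 points).
  x = 15: rhs = 4, matching y values: 2, 15 (2 points).
  x = 16: rhs = 12, matching y values: none (0 points).
Total affine count: 16.
Full point count |E(F_17)| = 16 + 1 = 17.
Hasse bound: |17 − (17+1)| = |-1| = 1 ≤ 2√17 ≈ 8.2462 ✓.


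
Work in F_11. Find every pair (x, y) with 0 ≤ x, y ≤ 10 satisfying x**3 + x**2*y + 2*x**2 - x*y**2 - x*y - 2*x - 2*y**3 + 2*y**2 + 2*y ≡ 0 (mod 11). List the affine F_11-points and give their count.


Affine F_11-points: {(0, 0), (0, 4), (0, 8), (2, 6), (3, 1), (3, 3), (4, 0), (5, 0), (5, 4), (6, 2), (6, 8), (6, 10), (10, 6)}; count = 13.

For each of the 121 pairs (x, y) ∈ F_11², evaluate f(x, y) mod 11. Record the zeros.
  x = 0: [0↦0, 1↦2, 2↦7, 3↦3, 4↦0, 5↦8, 6↦4, 7↦9, 8↦0, 9↦9, 10↦2]  zeros at y ∈ {0, 4, 8}
  x = 1: [0↦1, 1↦2, 2↦4, 3↦6, 4↦7, 5↦6, 6↦2, 7↦5, 8↦3, 9↦6, 10↦2]  zeros at y ∈ ∅
  x = 2: [0↦1, 1↦3, 2↦4, 3↦3, 4↦10, 5↦2, 6↦0, 7↦3, 8↦10, 9↦9, 10↦10]  zeros at y ∈ {6}
  x = 3: [0↦6, 1↦0, 2↦2, 3↦0, 4↦4, 5↦2, 6↦4, 7↦9, 8↦5, 9↦2, 10↦10]  zeros at y ∈ {1, 3}
  x = 4: [0↦0, 1↦10, 2↦4, 3↦3, 4↦6, 5↦1, 6↦9, 7↦7, 8↦5, 9↦2, 10↦8]  zeros at y ∈ {0}
  x = 5: [0↦0, 1↦6, 2↦5, 3↦7, 4↦0, 5↦5, 6↦10, 7↦3, 8↦5, 9↦4, 10↦10]  zeros at y ∈ {0, 4}
  x = 6: [0↦1, 1↦5, 2↦0, 3↦7, 4↦3, 5↦9, 6↦2, 7↦3, 8↦0, 9↦3, 10↦0]  zeros at y ∈ {2, 8, 10}
  x = 7: [0↦9, 1↦2, 2↦6, 3↦9, 4↦10, 5↦8, 6↦2, 7↦2, 8↦7, 9↦5, 10↦6]  zeros at y ∈ ∅
  x = 8: [0↦8, 1↦3, 2↦7, 3↦8, 4↦5, 5↦8, 6↦5, 7↦6, 8↦10, 9↦5, 10↦1]  zeros at y ∈ ∅
  x = 9: [0↦4, 1↦3, 2↦9, 3↦10, 4↦5, 5↦4, 6↦6, 7↦10, 8↦4, 9↦9, 10↦2]  zeros at y ∈ ∅
  x = 10: [0↦3, 1↦8, 2↦7, 3↦10, 4↦5, 5↦2, 6↦0, 7↦9, 8↦6, 9↦1, 10↦4]  zeros at y ∈ {6}
Collecting zeros: affine points = {(0, 0), (0, 4), (0, 8), (2, 6), (3, 1), (3, 3), (4, 0), (5, 0), (5, 4), (6, 2), (6, 8), (6, 10), (10, 6)}.
Total count |C(F_11)_aff| = 13.


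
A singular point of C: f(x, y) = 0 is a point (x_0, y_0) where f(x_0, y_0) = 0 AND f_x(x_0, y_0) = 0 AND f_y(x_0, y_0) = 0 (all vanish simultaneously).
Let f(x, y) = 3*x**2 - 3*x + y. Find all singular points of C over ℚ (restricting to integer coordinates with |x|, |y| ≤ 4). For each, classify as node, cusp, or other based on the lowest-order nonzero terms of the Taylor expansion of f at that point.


No singular points in the scanned grid; C is smooth there.

Compute partial derivatives:
  f_x = 6*x - 3.
  f_y = 1.
f_y = 1 is a nonzero constant, so f_y never vanishes: no point (x, y) can satisfy f = f_x = f_y = 0. In particular no (x, y) ∈ {−4, ..., 4}² is singular; the curve is smooth.


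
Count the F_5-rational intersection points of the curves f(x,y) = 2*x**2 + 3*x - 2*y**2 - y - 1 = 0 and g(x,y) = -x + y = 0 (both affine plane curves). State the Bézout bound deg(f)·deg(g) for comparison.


Common zeros: {(3, 3)}; count = 1; Bézout bound = 2.

deg(f) = 2, deg(g) = 1, so Bézout bound = 2.
Scan x ∈ F_5. For each x, list the y ∈ F_5 with f(x, y) ≡ 0 and those with g(x, y) ≡ 0 (mod 5); the common zeros in that column are the intersection.
  x = 0: f ≡ 0 at y ∈ ∅; g ≡ 0 at y ∈ {0}; common: ∅.
  x = 1: f ≡ 0 at y ∈ ∅; g ≡ 0 at y ∈ {1}; common: ∅.
  x = 2: f ≡ 0 at y ∈ {1}; g ≡ 0 at y ∈ {2}; common: ∅.
  x = 3: f ≡ 0 at y ∈ {3, 4}; g ≡ 0 at y ∈ {3}; common: {3}.
  x = 4: f ≡ 0 at y ∈ {1}; g ≡ 0 at y ∈ {4}; common: ∅.
Collecting: common zeros = {(3, 3)}, so the count is 1.
Comparison with the Bézout bound: 1 ≤ 2 = deg(f)·deg(g), as expected for curves with no common component (the affine F_5-count falls short of the bound because intersections may lie at infinity, over extension fields, or carry multiplicity).


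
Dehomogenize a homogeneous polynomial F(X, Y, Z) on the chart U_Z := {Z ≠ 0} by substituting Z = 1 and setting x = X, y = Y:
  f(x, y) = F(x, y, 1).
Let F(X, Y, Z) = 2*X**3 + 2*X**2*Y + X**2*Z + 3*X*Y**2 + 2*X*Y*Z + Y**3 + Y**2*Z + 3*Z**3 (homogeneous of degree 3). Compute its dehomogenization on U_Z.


f(x, y) = 2*x**3 + 2*x**2*y + x**2 + 3*x*y**2 + 2*x*y + y**3 + y**2 + 3

On U_Z we set Z = 1. Each monomial c·X^i·Y^j·Z^k in F becomes c·x^i·y^j·1^k = c·x^i·y^j.
Substituting Z = 1: F(X, Y, 1) = 2*x**3 + 2*x**2*y + x**2 + 3*x*y**2 + 2*x*y + y**3 + y**2 + 3.
Note: deg(f) ≤ deg(F) = 3; strict inequality happens when F is divisible by Z (lost terms).


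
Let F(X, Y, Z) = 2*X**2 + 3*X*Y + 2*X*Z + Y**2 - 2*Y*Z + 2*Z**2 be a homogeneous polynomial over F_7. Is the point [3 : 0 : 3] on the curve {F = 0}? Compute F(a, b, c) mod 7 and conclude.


F(3,0,3) ≡ 5 (mod 7); P is NOT on the curve.

Evaluate F(3, 0, 3) term-by-term (mod 7).
  2*X**2 ↦ 2·9·1·1 = 18
  3*X*Y ↦ 3·3·0·1 = 0
  2*X*Z ↦ 2·3·1·3 = 18
  Y**2 ↦ 1·1·0·1 = 0
  -2*Y*Z ↦ -2·1·0·3 = 0
  2*Z**2 ↦ 2·1·1·9 = 18
Sum: F(3, 0, 3) = (18) + (0) + (18) + (0) + (0) + (18) = 54.
Reducing mod 7: 54 ≡ 5 (mod 7).
Since F(a, b, c) ≡ 5 ≠ 0 (mod 7), P does NOT lie on the curve.


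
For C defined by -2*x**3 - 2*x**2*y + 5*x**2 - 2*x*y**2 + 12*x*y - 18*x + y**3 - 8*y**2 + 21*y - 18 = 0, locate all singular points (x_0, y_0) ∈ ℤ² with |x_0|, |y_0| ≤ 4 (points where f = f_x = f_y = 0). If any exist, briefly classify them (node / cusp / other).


Singular points: {(0, 3)}; classification: node.

Compute partial derivatives:
  f_x = -6*x**2 - 4*x*y + 10*x - 2*y**2 + 12*y - 18.
  f_y = -2*x**2 - 4*x*y + 12*x + 3*y**2 - 16*y + 21.
Scan x_0 ∈ {−4, ..., 4}. For each x_0, f_y(x_0, y) is a polynomial in y; find its integer roots y ∈ {−4, ..., 4}, then test f_x and f at those candidates.
  x = -4: f_y(-4, y) = 3*y**2 - 59; no integer root y with |y| ≤ 4.
  x = -3: f_y(-3, y) = 3*y**2 - 4*y - 33; no integer root y with |y| ≤ 4.
  x = -2: f_y(-2, y) = 3*y**2 - 8*y - 11; vanishes at y ∈ {-1}. (-2, -1): f_x = -84 ≠ 0.
  x = -1: f_y(-1, y) = 3*y**2 - 12*y + 7; no integer root y with |y| ≤ 4.
  x = 0: f_y(0, y) = 3*y**2 - 16*y + 21; vanishes at y ∈ {3}. (0, 3): f_x = 0, f = 0 — SINGULAR.
  x = 1: f_y(1, y) = 3*y**2 - 20*y + 31; no integer root y with |y| ≤ 4.
  x = 2: f_y(2, y) = 3*y**2 - 24*y + 37; no integer root y with |y| ≤ 4.
  x = 3: f_y(3, y) = 3*y**2 - 28*y + 39; no integer root y with |y| ≤ 4.
  x = 4: f_y(4, y) = 3*y**2 - 32*y + 37; no integer root y with |y| ≤ 4.
Only singular point on the grid: (0, 3).
Classify: substitute x = 0 + u, y = 3 + v and expand: f = -2*u**3 - 2*u**2*v - u**2 - 2*u*v**2 + v**3 + v**2.
No constant or linear terms (consistent with a singular point). Quadratic part: -u**2 + v**2. Cubic part: -2*u**3 - 2*u**2*v - 2*u*v**2 + v**3.
The quadratic part v**2 - u**2 = (v − u)(v + u) splits into two distinct linear factors, so there are two distinct tangent lines y − 3 = ±(x − 0) — this is a node (ordinary double point).
Classification: node.


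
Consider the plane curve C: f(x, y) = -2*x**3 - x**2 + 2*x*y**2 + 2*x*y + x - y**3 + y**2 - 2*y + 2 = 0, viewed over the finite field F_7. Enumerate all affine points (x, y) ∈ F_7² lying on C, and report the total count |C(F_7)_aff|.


Affine F_7-points: {(0, 1), (1, 0), (1, 3), (2, 2), (4, 2), (6, 5)}; count = 6.

For each of the 49 pairs (x, y) ∈ F_7², evaluate f(x, y) mod 7. Record the zeros.
  x = 0: [0↦2, 1↦0, 2↦1, 3↦6, 4↦2, 5↦4, 6↦6]  zeros at y ∈ {1}
  x = 1: [0↦0, 1↦2, 2↦4, 3↦0, 4↦5, 5↦6, 6↦4]  zeros at y ∈ {0, 3}
  x = 2: [0↦5, 1↦4, 2↦0, 3↦1, 4↦1, 5↦1, 6↦2]  zeros at y ∈ {2}
  x = 3: [0↦5, 1↦1, 2↦5, 3↦4, 4↦6, 5↦5, 6↦2]  zeros at y ∈ ∅
  x = 4: [0↦2, 1↦2, 2↦0, 3↦4, 4↦1, 5↦6, 6↦6]  zeros at y ∈ {2}
  x = 5: [0↦5, 1↦2, 2↦1, 3↦3, 4↦2, 5↦6, 6↦2]  zeros at y ∈ ∅
  x = 6: [0↦2, 1↦3, 2↦3, 3↦3, 4↦4, 5↦0, 6↦6]  zeros at y ∈ {5}
Collecting zeros: affine points = {(0, 1), (1, 0), (1, 3), (2, 2), (4, 2), (6, 5)}.
Total count |C(F_7)_aff| = 6.


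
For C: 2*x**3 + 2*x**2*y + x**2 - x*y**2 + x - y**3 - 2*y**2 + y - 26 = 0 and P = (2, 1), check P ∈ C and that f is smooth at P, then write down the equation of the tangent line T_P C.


Tangent line at P: 36*x - 2*y - 70 = 0.

Step 1: f(2, 1) = 0, so P lies on C.
Step 2: partial derivatives
  f_x(x, y) = 6*x**2 + 4*x*y + 2*x - y**2 + 1, f_y(x, y) = 2*x**2 - 2*x*y - 3*y**2 - 4*y + 1.
  f_x(P) = 36, f_y(P) = -2 (gradient nonzero, so P is smooth).
Step 3: tangent line at P: 36·(x − 2) + -2·(y − 1) = 0.
Expanding: 36*x - 2*y - 70 = 0.


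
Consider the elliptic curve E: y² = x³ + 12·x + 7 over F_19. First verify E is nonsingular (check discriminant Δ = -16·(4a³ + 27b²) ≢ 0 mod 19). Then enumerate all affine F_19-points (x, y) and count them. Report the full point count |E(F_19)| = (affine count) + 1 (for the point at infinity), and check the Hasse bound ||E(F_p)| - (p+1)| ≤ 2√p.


Affine points = {(0, 8), (0, 11), (1, 1), (1, 18), (2, 1), (2, 18), (4, 9), (4, 10), (7, 4), (7, 15), (8, 8), (8, 11), (10, 5), (10, 14), (11, 8), (11, 11), (12, 6), (12, 13), (13, 2), (13, 17), (15, 3), (15, 16), (16, 1), (16, 18)}; affine count = 24; |E(F_19)| = 25.

Discriminant check: Δ ∝ 4a³ + 27b² = 4·12³ + 27·7² = 4·1728 + 27·49 ≡ 8 (mod 19). Nonzero ⇒ E is nonsingular.
For each x ∈ F_19, compute rhs = x³ + 12·x + 7 mod 19, then count y ∈ F_19 with y² ≡ rhs.
  x = 0: rhs = 7, matching y values: 8, 11 (2 points).
  x = 1: rhs = 1, matching y values: 1, 18 (2 points).
  x = 2: rhs = 1, matching y values: 1, 18 (2 points).
  x = 3: rhs = 13, matching y values: none (0 points).
  x = 4: rhs = 5, matching y values: 9, 10 (2 points).
  x = 5: rhs = 2, matching y values: none (0 points).
  x = 6: rhs = 10, matching y values: none (0 points).
  x = 7: rhs = 16, matching y values: 4, 15 (2 points).
  x = 8: rhs = 7, matching y values: 8, 11 (2 points).
  x = 9: rhs = 8, matching y values: none (0 points).
  x = 10: rhs = 6, matching y values: 5, 14 (2 points).
  x = 11: rhs = 7, matching y values: 8, 11 (2 points).
  x = 12: rhs = 17, matching y values: 6, 13 (2 points).
  x = 13: rhs = 4, matching y values: 2, 17 (2 points).
  x = 14: rhs = 12, matching y values: none (0 points).
  x = 15: rhs = 9, matching y values: 3, 16 (2 points).
  x = 16: rhs = 1, matching y values: 1, 18 (2 points).
  x = 17: rhs = 13, matching y values: none (0 points).
  x = 18: rhs = 13, matching y values: none (0 points).
Total affine count: 24.
Full point count |E(F_19)| = 24 + 1 = 25.
Hasse bound: |25 − (19+1)| = |5| = 5 ≤ 2√19 ≈ 8.7178 ✓.


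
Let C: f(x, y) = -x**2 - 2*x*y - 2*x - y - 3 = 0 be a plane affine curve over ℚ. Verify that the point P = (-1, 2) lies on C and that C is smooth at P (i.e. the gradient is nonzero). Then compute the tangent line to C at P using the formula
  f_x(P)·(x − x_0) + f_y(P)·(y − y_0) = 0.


Tangent line at P: -4*x + y - 6 = 0.

Step 1: f(-1, 2) = 0, so P lies on C.
Step 2: partial derivatives
  f_x(x, y) = -2*x - 2*y - 2, f_y(x, y) = -2*x - 1.
  f_x(P) = -4, f_y(P) = 1 (gradient nonzero, so P is smooth).
Step 3: tangent line at P: -4·(x − -1) + 1·(y − 2) = 0.
Expanding: -4*x + y - 6 = 0.


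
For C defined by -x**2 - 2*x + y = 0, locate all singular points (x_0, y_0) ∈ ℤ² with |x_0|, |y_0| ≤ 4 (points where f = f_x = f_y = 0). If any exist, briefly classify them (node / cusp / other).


No singular points in the scanned grid; C is smooth there.

Compute partial derivatives:
  f_x = -2*x - 2.
  f_y = 1.
f_y = 1 is a nonzero constant, so f_y never vanishes: no point (x, y) can satisfy f = f_x = f_y = 0. In particular no (x, y) ∈ {−4, ..., 4}² is singular; the curve is smooth.


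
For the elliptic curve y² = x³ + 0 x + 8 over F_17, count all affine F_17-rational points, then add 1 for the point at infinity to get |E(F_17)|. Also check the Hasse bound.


Affine points = {(0, 5), (0, 12), (1, 3), (1, 14), (2, 4), (2, 13), (3, 1), (3, 16), (4, 2), (4, 15), (11, 8), (11, 9), (12, 6), (12, 11), (14, 7), (14, 10), (15, 0)}; affine count = 17; |E(F_17)| = 18.

Discriminant check: Δ ∝ 4a³ + 27b² = 4·0³ + 27·8² = 4·0 + 27·64 ≡ 11 (mod 17). Nonzero ⇒ E is nonsingular.
For each x ∈ F_17, compute rhs = x³ + 0·x + 8 mod 17, then count y ∈ F_17 with y² ≡ rhs.
  x = 0: rhs = 8, matching y values: 5, 12 (2 points).
  x = 1: rhs = 9, matching y values: 3, 14 (2 points).
  x = 2: rhs = 16, matching y values: 4, 13 (2 points).
  x = 3: rhs = 1, matching y values: 1, 16 (2 points).
  x = 4: rhs = 4, matching y values: 2, 15 (2 points).
  x = 5: rhs = 14, matching y values: none (0 points).
  x = 6: rhs = 3, matching y values: none (0 points).
  x = 7: rhs = 11, matching y values: none (0 points).
  x = 8: rhs = 10, matching y values: none (0 points).
  x = 9: rhs = 6, matching y values: none (0 points).
  x = 10: rhs = 5, matching y values: none (0 points).
  x = 11: rhs = 13, matching y values: 8, 9 (2 points).
  x = 12: rhs = 2, matching y values: 6, 11 (2 points).
  x = 13: rhs = 12, matching y values: none (0 points).
  x = 14: rhs = 15, matching y values: 7, 10 (2 points).
  x = 15: rhs = 0, matching y values: 0 (1 points).
  x = 16: rhs = 7, matching y values: none (0 points).
Total affine count: 17.
Full point count |E(F_17)| = 17 + 1 = 18.
Hasse bound: |18 − (17+1)| = |0| = 0 ≤ 2√17 ≈ 8.2462 ✓.


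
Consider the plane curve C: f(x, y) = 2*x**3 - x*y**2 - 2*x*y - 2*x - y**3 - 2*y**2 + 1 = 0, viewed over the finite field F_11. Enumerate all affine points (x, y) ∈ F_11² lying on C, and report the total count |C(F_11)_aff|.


Affine F_11-points: {(0, 3), (0, 7), (0, 10), (1, 5), (3, 5), (4, 0), (4, 7), (4, 9), (5, 3), (6, 3), (7, 1), (7, 5), (7, 7), (9, 0), (9, 2), (9, 9)}; count = 16.

For each of the 121 pairs (x, y) ∈ F_11², evaluate f(x, y) mod 11. Record the zeros.
  x = 0: [0↦1, 1↦9, 2↦7, 3↦0, 4↦4, 5↦2, 6↦10, 7↦0, 8↦10, 9↦1, 10↦0]  zeros at y ∈ {3, 7, 10}
  x = 1: [0↦1, 1↦6, 2↦10, 3↦7, 4↦2, 5↦0, 6↦6, 7↦3, 8↦7, 9↦1, 10↦1]  zeros at y ∈ {5}
  x = 2: [0↦2, 1↦4, 2↦3, 3↦4, 4↦1, 5↦10, 6↦3, 7↦7, 8↦5, 9↦2, 10↦3]  zeros at y ∈ ∅
  x = 3: [0↦5, 1↦4, 2↦9, 3↦3, 4↦2, 5↦0, 6↦2, 7↦2, 8↦5, 9↦5, 10↦7]  zeros at y ∈ {5}
  x = 4: [0↦0, 1↦7, 2↦7, 3↦5, 4↦6, 5↦4, 6↦4, 7↦0, 8↦8, 9↦0, 10↦3]  zeros at y ∈ {0, 7, 9}
  x = 5: [0↦10, 1↦3, 2↦9, 3↦0, 4↦3, 5↦1, 6↦10, 7↦2, 8↦4, 9↦10, 10↦3]  zeros at y ∈ {3}
  x = 6: [0↦3, 1↦4, 2↦5, 3↦0, 4↦5, 5↦3, 6↦10, 7↦9, 8↦5, 9↦3, 10↦8]  zeros at y ∈ {3}
  x = 7: [0↦2, 1↦0, 2↦7, 3↦6, 4↦2, 5↦0, 6↦5, 7↦0, 8↦1, 9↦2, 10↦8]  zeros at y ∈ {1, 5, 7}
  x = 8: [0↦8, 1↦3, 2↦5, 3↦8, 4↦6, 5↦4, 6↦7, 7↦9, 8↦4, 9↦8, 10↦4]  zeros at y ∈ ∅
  x = 9: [0↦0, 1↦3, 2↦0, 3↦7, 4↦7, 5↦5, 6↦6, 7↦4, 8↦4, 9↦0, 10↦8]  zeros at y ∈ {0, 2, 9}
  x = 10: [0↦1, 1↦1, 2↦4, 3↦4, 4↦6, 5↦4, 6↦3, 7↦8, 8↦2, 9↦1, 10↦10]  zeros at y ∈ ∅
Collecting zeros: affine points = {(0, 3), (0, 7), (0, 10), (1, 5), (3, 5), (4, 0), (4, 7), (4, 9), (5, 3), (6, 3), (7, 1), (7, 5), (7, 7), (9, 0), (9, 2), (9, 9)}.
Total count |C(F_11)_aff| = 16.


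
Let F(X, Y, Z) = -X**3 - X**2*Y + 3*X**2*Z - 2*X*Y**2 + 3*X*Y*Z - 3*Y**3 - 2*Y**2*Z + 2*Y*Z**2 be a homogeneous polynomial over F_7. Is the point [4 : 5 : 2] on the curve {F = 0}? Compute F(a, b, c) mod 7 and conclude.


F(4,5,2) ≡ 4 (mod 7); P is NOT on the curve.

Evaluate F(4, 5, 2) term-by-term (mod 7).
  -X**3 ↦ -1·64·1·1 = -64
  -X**2*Y ↦ -1·16·5·1 = -80
  3*X**2*Z ↦ 3·16·1·2 = 96
  -2*X*Y**2 ↦ -2·4·25·1 = -200
  3*X*Y*Z ↦ 3·4·5·2 = 120
  -3*Y**3 ↦ -3·1·125·1 = -375
  -2*Y**2*Z ↦ -2·1·25·2 = -100
  2*Y*Z**2 ↦ 2·1·5·4 = 40
Sum: F(4, 5, 2) = (-64) + (-80) + (96) + (-200) + (120) + (-375) + (-100) + (40) = -563.
Reducing mod 7: -563 ≡ 4 (mod 7).
Since F(a, b, c) ≡ 4 ≠ 0 (mod 7), P does NOT lie on the curve.


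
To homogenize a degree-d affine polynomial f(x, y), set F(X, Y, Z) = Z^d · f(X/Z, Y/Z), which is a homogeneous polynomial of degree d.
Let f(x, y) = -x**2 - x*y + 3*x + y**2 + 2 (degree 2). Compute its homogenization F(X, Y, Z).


F(X, Y, Z) = -X**2 - X*Y + 3*X*Z + Y**2 + 2*Z**2

deg(f) = 2.
Substitute x = X/Z, y = Y/Z into f, then multiply by Z^2.
  monomial -1·x^2·y^0 ↦ -1·X^2·Y^0·Z^0.
  monomial -1·x^1·y^1 ↦ -1·X^1·Y^1·Z^0.
  monomial 3·x^1·y^0 ↦ 3·X^1·Y^0·Z^1.
  monomial 1·x^0·y^2 ↦ 1·X^0·Y^2·Z^0.
  monomial 2·x^0·y^0 ↦ 2·X^0·Y^0·Z^2.
Collecting: F(X, Y, Z) = -X**2 - X*Y + 3*X*Z + Y**2 + 2*Z**2.


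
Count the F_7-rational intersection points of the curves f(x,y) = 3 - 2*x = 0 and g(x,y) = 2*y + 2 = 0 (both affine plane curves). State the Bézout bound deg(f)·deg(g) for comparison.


Common zeros: {(5, 6)}; count = 1; Bézout bound = 1.

deg(f) = 1, deg(g) = 1, so Bézout bound = 1.
Scan x ∈ F_7. For each x, list the y ∈ F_7 with f(x, y) ≡ 0 and those with g(x, y) ≡ 0 (mod 7); the common zeros in that column are the intersection.
  x = 0: f ≡ 0 at y ∈ ∅; g ≡ 0 at y ∈ {6}; common: ∅.
  x = 1: f ≡ 0 at y ∈ ∅; g ≡ 0 at y ∈ {6}; common: ∅.
  x = 2: f ≡ 0 at y ∈ ∅; g ≡ 0 at y ∈ {6}; common: ∅.
  x = 3: f ≡ 0 at y ∈ ∅; g ≡ 0 at y ∈ {6}; common: ∅.
  x = 4: f ≡ 0 at y ∈ ∅; g ≡ 0 at y ∈ {6}; common: ∅.
  x = 5: f ≡ 0 at y ∈ {0, 1, 2, 3, 4, 5, 6}; g ≡ 0 at y ∈ {6}; common: {6}.
  x = 6: f ≡ 0 at y ∈ ∅; g ≡ 0 at y ∈ {6}; common: ∅.
Collecting: common zeros = {(5, 6)}, so the count is 1.
Comparison with the Bézout bound: 1 ≤ 1 = deg(f)·deg(g), as expected for curves with no common component (the bound is attained).


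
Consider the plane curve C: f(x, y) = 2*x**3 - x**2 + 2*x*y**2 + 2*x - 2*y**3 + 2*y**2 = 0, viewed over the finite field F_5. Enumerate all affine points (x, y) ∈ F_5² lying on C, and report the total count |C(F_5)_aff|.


Affine F_5-points: {(0, 0), (0, 1), (1, 1), (1, 3), (2, 1), (4, 0)}; count = 6.

For each of the 25 pairs (x, y) ∈ F_5², evaluate f(x, y) mod 5. Record the zeros.
  x = 0: [0↦0, 1↦0, 2↦2, 3↦4, 4↦4]  zeros at y ∈ {0, 1}
  x = 1: [0↦3, 1↦0, 2↦3, 3↦0, 4↦4]  zeros at y ∈ {1, 3}
  x = 2: [0↦1, 1↦0, 2↦4, 3↦1, 4↦4]  zeros at y ∈ {1}
  x = 3: [0↦1, 1↦2, 2↦2, 3↦4, 4↦1]  zeros at y ∈ ∅
  x = 4: [0↦0, 1↦3, 2↦4, 3↦1, 4↦2]  zeros at y ∈ {0}
Collecting zeros: affine points = {(0, 0), (0, 1), (1, 1), (1, 3), (2, 1), (4, 0)}.
Total count |C(F_5)_aff| = 6.


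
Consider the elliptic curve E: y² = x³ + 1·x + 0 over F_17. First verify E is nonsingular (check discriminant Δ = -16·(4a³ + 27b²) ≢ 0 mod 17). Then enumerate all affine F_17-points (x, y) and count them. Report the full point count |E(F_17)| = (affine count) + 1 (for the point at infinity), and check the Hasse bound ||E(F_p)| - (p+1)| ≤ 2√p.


Affine points = {(0, 0), (1, 6), (1, 11), (3, 8), (3, 9), (4, 0), (6, 1), (6, 16), (11, 4), (11, 13), (13, 0), (14, 2), (14, 15), (16, 7), (16, 10)}; affine count = 15; |E(F_17)| = 16.

Discriminant check: Δ ∝ 4a³ + 27b² = 4·1³ + 27·0² = 4·1 + 27·0 ≡ 4 (mod 17). Nonzero ⇒ E is nonsingular.
For each x ∈ F_17, compute rhs = x³ + 1·x + 0 mod 17, then count y ∈ F_17 with y² ≡ rhs.
  x = 0: rhs = 0, matching y values: 0 (1 points).
  x = 1: rhs = 2, matching y values: 6, 11 (2 points).
  x = 2: rhs = 10, matching y values: none (0 points).
  x = 3: rhs = 13, matching y values: 8, 9 (2 points).
  x = 4: rhs = 0, matching y values: 0 (1 points).
  x = 5: rhs = 11, matching y values: none (0 points).
  x = 6: rhs = 1, matching y values: 1, 16 (2 points).
  x = 7: rhs = 10, matching y values: none (0 points).
  x = 8: rhs = 10, matching y values: none (0 points).
  x = 9: rhs = 7, matching y values: none (0 points).
  x = 10: rhs = 7, matching y values: none (0 points).
  x = 11: rhs = 16, matching y values: 4, 13 (2 points).
  x = 12: rhs = 6, matching y values: none (0 points).
  x = 13: rhs = 0, matching y values: 0 (1 points).
  x = 14: rhs = 4, matching y values: 2, 15 (2 points).
  x = 15: rhs = 7, matching y values: none (0 points).
  x = 16: rhs = 15, matching y values: 7, 10 (2 points).
Total affine count: 15.
Full point count |E(F_17)| = 15 + 1 = 16.
Hasse bound: |16 − (17+1)| = |-2| = 2 ≤ 2√17 ≈ 8.2462 ✓.


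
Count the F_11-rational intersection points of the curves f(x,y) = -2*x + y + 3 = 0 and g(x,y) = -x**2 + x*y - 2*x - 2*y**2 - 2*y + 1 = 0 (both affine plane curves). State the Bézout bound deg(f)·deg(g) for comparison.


Common zeros: {(0, 8), (10, 6)}; count = 2; Bézout bound = 2.

deg(f) = 1, deg(g) = 2, so Bézout bound = 2.
Scan x ∈ F_11. For each x, list the y ∈ F_11 with f(x, y) ≡ 0 and those with g(x, y) ≡ 0 (mod 11); the common zeros in that column are the intersection.
  x = 0: f ≡ 0 at y ∈ {8}; g ≡ 0 at y ∈ {2, 8}; common: {8}.
  x = 1: f ≡ 0 at y ∈ {10}; g ≡ 0 at y ∈ ∅; common: ∅.
  x = 2: f ≡ 0 at y ∈ {1}; g ≡ 0 at y ∈ ∅; common: ∅.
  x = 3: f ≡ 0 at y ∈ {3}; g ≡ 0 at y ∈ ∅; common: ∅.
  x = 4: f ≡ 0 at y ∈ {5}; g ≡ 0 at y ∈ ∅; common: ∅.
  x = 5: f ≡ 0 at y ∈ {7}; g ≡ 0 at y ∈ {1, 6}; common: ∅.
  x = 6: f ≡ 0 at y ∈ {9}; g ≡ 0 at y ∈ {5, 8}; common: ∅.
  x = 7: f ≡ 0 at y ∈ {0}; g ≡ 0 at y ∈ ∅; common: ∅.
  x = 8: f ≡ 0 at y ∈ {2}; g ≡ 0 at y ∈ {5, 9}; common: ∅.
  x = 9: f ≡ 0 at y ∈ {4}; g ≡ 0 at y ∈ ∅; common: ∅.
  x = 10: f ≡ 0 at y ∈ {6}; g ≡ 0 at y ∈ {6, 9}; common: {6}.
Collecting: common zeros = {(0, 8), (10, 6)}, so the count is 2.
Comparison with the Bézout bound: 2 ≤ 2 = deg(f)·deg(g), as expected for curves with no common component (the bound is attained).


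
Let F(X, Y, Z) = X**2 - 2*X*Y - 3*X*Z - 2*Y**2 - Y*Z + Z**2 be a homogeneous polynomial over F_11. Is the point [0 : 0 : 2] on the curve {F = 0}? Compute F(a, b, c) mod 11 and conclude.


F(0,0,2) ≡ 4 (mod 11); P is NOT on the curve.

Evaluate F(0, 0, 2) term-by-term (mod 11).
  X**2 ↦ 1·0·1·1 = 0
  -2*X*Y ↦ -2·0·0·1 = 0
  -3*X*Z ↦ -3·0·1·2 = 0
  -2*Y**2 ↦ -2·1·0·1 = 0
  -Y*Z ↦ -1·1·0·2 = 0
  Z**2 ↦ 1·1·1·4 = 4
Sum: F(0, 0, 2) = (0) + (0) + (0) + (0) + (0) + (4) = 4.
Reducing mod 11: 4 ≡ 4 (mod 11).
Since F(a, b, c) ≡ 4 ≠ 0 (mod 11), P does NOT lie on the curve.


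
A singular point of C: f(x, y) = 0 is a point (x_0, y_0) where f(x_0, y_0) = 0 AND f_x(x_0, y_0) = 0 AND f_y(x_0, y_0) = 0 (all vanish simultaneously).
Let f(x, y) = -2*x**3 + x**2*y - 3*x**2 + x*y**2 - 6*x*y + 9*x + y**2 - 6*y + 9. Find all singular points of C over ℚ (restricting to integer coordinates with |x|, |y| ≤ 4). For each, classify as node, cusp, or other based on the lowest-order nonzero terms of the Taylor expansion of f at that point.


Singular points: {(0, 3)}; classification: cusp.

Compute partial derivatives:
  f_x = -6*x**2 + 2*x*y - 6*x + y**2 - 6*y + 9.
  f_y = x**2 + 2*x*y - 6*x + 2*y - 6.
Scan x_0 ∈ {−4, ..., 4}. For each x_0, f_y(x_0, y) is a polynomial in y; find its integer roots y ∈ {−4, ..., 4}, then test f_x and f at those candidates.
  x = -4: f_y(-4, y) = 34 - 6*y; no integer root y with |y| ≤ 4.
  x = -3: f_y(-3, y) = 21 - 4*y; no integer root y with |y| ≤ 4.
  x = -2: f_y(-2, y) = 10 - 2*y; no integer root y with |y| ≤ 4.
  x = -1: f_y(-1, y) = 1; no integer root y with |y| ≤ 4.
  x = 0: f_y(0, y) = 2*y - 6; vanishes at y ∈ {3}. (0, 3): f_x = 0, f = 0 — SINGULAR.
  x = 1: f_y(1, y) = 4*y - 11; no integer root y with |y| ≤ 4.
  x = 2: f_y(2, y) = 6*y - 14; no integer root y with |y| ≤ 4.
  x = 3: f_y(3, y) = 8*y - 15; no integer root y with |y| ≤ 4.
  x = 4: f_y(4, y) = 10*y - 14; no integer root y with |y| ≤ 4.
Only singular point on the grid: (0, 3).
Classify: substitute x = 0 + u, y = 3 + v and expand: f = -2*u**3 + u**2*v + u*v**2 + v**2.
No constant or linear terms (consistent with a singular point). Quadratic part: v**2. Cubic part: -2*u**3 + u**2*v + u*v**2.
The quadratic part v**2 is a perfect square, so there is a single (double) tangent line v = 0, i.e. y = 3. Restricting the cubic part to that line (v = 0) leaves -2*u**3 ≠ 0, so f is not divisible by v and the branch is v² ≈ 2*u**3 to lowest order — this is a cusp.
Classification: cusp.


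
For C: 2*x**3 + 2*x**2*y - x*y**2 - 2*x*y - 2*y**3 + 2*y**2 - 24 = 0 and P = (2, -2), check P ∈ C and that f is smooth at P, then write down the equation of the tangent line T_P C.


Tangent line at P: 8*x - 20*y - 56 = 0.

Step 1: f(2, -2) = 0, so P lies on C.
Step 2: partial derivatives
  f_x(x, y) = 6*x**2 + 4*x*y - y**2 - 2*y, f_y(x, y) = 2*x**2 - 2*x*y - 2*x - 6*y**2 + 4*y.
  f_x(P) = 8, f_y(P) = -20 (gradient nonzero, so P is smooth).
Step 3: tangent line at P: 8·(x − 2) + -20·(y − -2) = 0.
Expanding: 8*x - 20*y - 56 = 0.


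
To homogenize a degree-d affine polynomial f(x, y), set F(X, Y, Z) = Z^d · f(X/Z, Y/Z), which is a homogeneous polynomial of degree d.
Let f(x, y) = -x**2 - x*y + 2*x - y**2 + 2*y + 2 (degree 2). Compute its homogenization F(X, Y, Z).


F(X, Y, Z) = -X**2 - X*Y + 2*X*Z - Y**2 + 2*Y*Z + 2*Z**2

deg(f) = 2.
Substitute x = X/Z, y = Y/Z into f, then multiply by Z^2.
  monomial -1·x^2·y^0 ↦ -1·X^2·Y^0·Z^0.
  monomial -1·x^1·y^1 ↦ -1·X^1·Y^1·Z^0.
  monomial 2·x^1·y^0 ↦ 2·X^1·Y^0·Z^1.
  monomial -1·x^0·y^2 ↦ -1·X^0·Y^2·Z^0.
  monomial 2·x^0·y^1 ↦ 2·X^0·Y^1·Z^1.
  monomial 2·x^0·y^0 ↦ 2·X^0·Y^0·Z^2.
Collecting: F(X, Y, Z) = -X**2 - X*Y + 2*X*Z - Y**2 + 2*Y*Z + 2*Z**2.


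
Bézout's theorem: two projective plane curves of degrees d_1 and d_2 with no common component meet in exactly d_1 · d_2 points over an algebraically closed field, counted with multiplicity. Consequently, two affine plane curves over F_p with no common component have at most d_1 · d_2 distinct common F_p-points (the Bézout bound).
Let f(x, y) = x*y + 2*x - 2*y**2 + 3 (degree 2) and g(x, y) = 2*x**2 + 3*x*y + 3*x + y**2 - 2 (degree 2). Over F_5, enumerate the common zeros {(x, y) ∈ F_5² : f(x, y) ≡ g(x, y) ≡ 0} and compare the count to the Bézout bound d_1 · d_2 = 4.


Common zeros: {(3, 1)}; count = 1; Bézout bound = 4.

deg(f) = 2, deg(g) = 2, so Bézout bound = 4.
Scan x ∈ F_5. For each x, list the y ∈ F_5 with f(x, y) ≡ 0 and those with g(x, y) ≡ 0 (mod 5); the common zeros in that column are the intersection.
  x = 0: f ≡ 0 at y ∈ {2, 3}; g ≡ 0 at y ∈ ∅; common: ∅.
  x = 1: f ≡ 0 at y ∈ {0, 3}; g ≡ 0 at y ∈ ∅; common: ∅.
  x = 2: f ≡ 0 at y ∈ {3}; g ≡ 0 at y ∈ ∅; common: ∅.
  x = 3: f ≡ 0 at y ∈ {1, 3}; g ≡ 0 at y ∈ {0, 1}; common: {1}.
  x = 4: f ≡ 0 at y ∈ {3, 4}; g ≡ 0 at y ∈ {1, 2}; common: ∅.
Collecting: common zeros = {(3, 1)}, so the count is 1.
Comparison with the Bézout bound: 1 ≤ 4 = deg(f)·deg(g), as expected for curves with no common component (the affine F_5-count falls short of the bound because intersections may lie at infinity, over extension fields, or carry multiplicity).


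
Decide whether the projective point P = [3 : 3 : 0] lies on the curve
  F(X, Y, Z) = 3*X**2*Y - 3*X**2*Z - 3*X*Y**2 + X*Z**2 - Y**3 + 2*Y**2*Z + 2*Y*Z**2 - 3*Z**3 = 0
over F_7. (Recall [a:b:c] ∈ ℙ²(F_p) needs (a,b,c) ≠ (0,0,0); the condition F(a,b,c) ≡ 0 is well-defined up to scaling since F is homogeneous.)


F(3,3,0) ≡ 1 (mod 7); P is NOT on the curve.

Evaluate F(3, 3, 0) term-by-term (mod 7).
  3*X**2*Y ↦ 3·9·3·1 = 81
  -3*X**2*Z ↦ -3·9·1·0 = 0
  -3*X*Y**2 ↦ -3·3·9·1 = -81
  X*Z**2 ↦ 1·3·1·0 = 0
  -Y**3 ↦ -1·1·27·1 = -27
  2*Y**2*Z ↦ 2·1·9·0 = 0
  2*Y*Z**2 ↦ 2·1·3·0 = 0
  -3*Z**3 ↦ -3·1·1·0 = 0
Sum: F(3, 3, 0) = (81) + (0) + (-81) + (0) + (-27) + (0) + (0) + (0) = -27.
Reducing mod 7: -27 ≡ 1 (mod 7).
Since F(a, b, c) ≡ 1 ≠ 0 (mod 7), P does NOT lie on the curve.


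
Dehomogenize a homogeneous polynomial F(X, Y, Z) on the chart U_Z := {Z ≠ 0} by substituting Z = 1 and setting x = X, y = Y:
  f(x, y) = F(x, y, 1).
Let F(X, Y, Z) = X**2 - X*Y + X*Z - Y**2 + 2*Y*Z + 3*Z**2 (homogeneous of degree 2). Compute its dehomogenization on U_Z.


f(x, y) = x**2 - x*y + x - y**2 + 2*y + 3

On U_Z we set Z = 1. Each monomial c·X^i·Y^j·Z^k in F becomes c·x^i·y^j·1^k = c·x^i·y^j.
Substituting Z = 1: F(X, Y, 1) = x**2 - x*y + x - y**2 + 2*y + 3.
Note: deg(f) ≤ deg(F) = 2; strict inequality happens when F is divisible by Z (lost terms).


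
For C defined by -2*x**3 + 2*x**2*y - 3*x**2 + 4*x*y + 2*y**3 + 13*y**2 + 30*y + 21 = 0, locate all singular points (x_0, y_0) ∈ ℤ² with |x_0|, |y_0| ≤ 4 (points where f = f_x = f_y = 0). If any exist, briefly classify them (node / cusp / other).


Singular points: {(-1, -2)}; classification: node.

Compute partial derivatives:
  f_x = -6*x**2 + 4*x*y - 6*x + 4*y.
  f_y = 2*x**2 + 4*x + 6*y**2 + 26*y + 30.
Scan x_0 ∈ {−4, ..., 4}. For each x_0, f_y(x_0, y) is a polynomial in y; find its integer roots y ∈ {−4, ..., 4}, then test f_x and f at those candidates.
  x = -4: f_y(-4, y) = 6*y**2 + 26*y + 46; no integer root y with |y| ≤ 4.
  x = -3: f_y(-3, y) = 6*y**2 + 26*y + 36; no integer root y with |y| ≤ 4.
  x = -2: f_y(-2, y) = 6*y**2 + 26*y + 30; no integer root y with |y| ≤ 4.
  x = -1: f_y(-1, y) = 6*y**2 + 26*y + 28; vanishes at y ∈ {-2}. (-1, -2): f_x = 0, f = 0 — SINGULAR.
  x = 0: f_y(0, y) = 6*y**2 + 26*y + 30; no integer root y with |y| ≤ 4.
  x = 1: f_y(1, y) = 6*y**2 + 26*y + 36; no integer root y with |y| ≤ 4.
  x = 2: f_y(2, y) = 6*y**2 + 26*y + 46; no integer root y with |y| ≤ 4.
  x = 3: f_y(3, y) = 6*y**2 + 26*y + 60; no integer root y with |y| ≤ 4.
  x = 4: f_y(4, y) = 6*y**2 + 26*y + 78; no integer root y with |y| ≤ 4.
Only singular point on the grid: (-1, -2).
Classify: substitute x = -1 + u, y = -2 + v and expand: f = -2*u**3 + 2*u**2*v - u**2 + 2*v**3 + v**2.
No constant or linear terms (consistent with a singular point). Quadratic part: -u**2 + v**2. Cubic part: -2*u**3 + 2*u**2*v + 2*v**3.
The quadratic part v**2 - u**2 = (v − u)(v + u) splits into two distinct linear factors, so there are two distinct tangent lines y − -2 = ±(x − -1) — this is a node (ordinary double point).
Classification: node.


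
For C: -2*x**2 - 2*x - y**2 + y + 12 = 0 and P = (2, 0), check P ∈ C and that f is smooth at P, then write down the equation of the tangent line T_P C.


Tangent line at P: -10*x + y + 20 = 0.

Step 1: f(2, 0) = 0, so P lies on C.
Step 2: partial derivatives
  f_x(x, y) = -4*x - 2, f_y(x, y) = 1 - 2*y.
  f_x(P) = -10, f_y(P) = 1 (gradient nonzero, so P is smooth).
Step 3: tangent line at P: -10·(x − 2) + 1·(y − 0) = 0.
Expanding: -10*x + y + 20 = 0.
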